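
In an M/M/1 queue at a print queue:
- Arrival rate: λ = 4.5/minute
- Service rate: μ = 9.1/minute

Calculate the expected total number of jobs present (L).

ρ = λ/μ = 4.5/9.1 = 0.4945
For M/M/1: L = λ/(μ-λ)
L = 4.5/(9.1-4.5) = 4.5/4.60
L = 0.9783 jobs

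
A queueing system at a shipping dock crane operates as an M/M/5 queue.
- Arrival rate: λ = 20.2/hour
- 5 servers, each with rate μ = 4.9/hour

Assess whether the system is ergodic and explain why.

Stability requires ρ = λ/(cμ) < 1
ρ = 20.2/(5 × 4.9) = 20.2/24.50 = 0.8245
Since 0.8245 < 1, the system is STABLE.
The servers are busy 82.45% of the time.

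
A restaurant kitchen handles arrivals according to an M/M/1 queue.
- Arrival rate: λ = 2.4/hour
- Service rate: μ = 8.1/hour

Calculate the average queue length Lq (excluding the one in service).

ρ = λ/μ = 2.4/8.1 = 0.2963
For M/M/1: Lq = λ²/(μ(μ-λ))
Lq = 5.76/(8.1 × 5.70)
Lq = 0.1248 orders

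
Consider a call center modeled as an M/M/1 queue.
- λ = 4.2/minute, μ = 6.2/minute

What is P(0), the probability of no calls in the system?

ρ = λ/μ = 4.2/6.2 = 0.6774
P(0) = 1 - ρ = 1 - 0.6774 = 0.3226
The server is idle 32.26% of the time.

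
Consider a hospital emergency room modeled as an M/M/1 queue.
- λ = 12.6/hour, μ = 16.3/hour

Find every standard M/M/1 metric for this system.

Step 1: ρ = λ/μ = 12.6/16.3 = 0.7730
Step 2: L = λ/(μ-λ) = 12.6/3.70 = 3.4054
Step 3: Lq = λ²/(μ(μ-λ)) = 158.76/(16.3×3.70) = 2.6324
Step 4: W = 1/(μ-λ) = 1/3.70 = 0.27027
Step 5: Wq = λ/(μ(μ-λ)) = 12.6/(16.3×3.70) = 0.2089
Step 6: P(0) = 1-ρ = 0.2270
Verify: L = λW = 12.6×0.27027 = 3.4054 ✔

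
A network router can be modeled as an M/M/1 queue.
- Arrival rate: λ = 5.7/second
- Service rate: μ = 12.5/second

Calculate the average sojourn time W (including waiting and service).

First, compute utilization: ρ = λ/μ = 5.7/12.5 = 0.4560
For M/M/1: W = 1/(μ-λ)
W = 1/(12.5-5.7) = 1/6.80
W = 0.1471 seconds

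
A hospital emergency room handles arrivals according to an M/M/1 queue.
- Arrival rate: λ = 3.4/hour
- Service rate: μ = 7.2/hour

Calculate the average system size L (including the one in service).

ρ = λ/μ = 3.4/7.2 = 0.4722
For M/M/1: L = λ/(μ-λ)
L = 3.4/(7.2-3.4) = 3.4/3.80
L = 0.8947 patients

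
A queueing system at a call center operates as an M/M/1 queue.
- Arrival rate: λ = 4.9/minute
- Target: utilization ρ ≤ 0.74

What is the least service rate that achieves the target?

ρ = λ/μ, so μ = λ/ρ
μ ≥ 4.9/0.74 = 6.6216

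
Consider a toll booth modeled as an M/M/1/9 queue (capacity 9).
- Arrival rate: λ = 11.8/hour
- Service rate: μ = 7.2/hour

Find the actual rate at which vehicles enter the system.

ρ = λ/μ = 11.8/7.2 = 1.63889
P₀ = (1-ρ)/(1-ρ^(K+1)) = (1-1.63889)/(1-1.63889^10) = -0.6389/-138.7971 = 0.004603
P_K = P₀×ρ^K = 0.004603 × 1.63889^9 = 0.004603 × 85.2998 = 0.3926
λ_eff = λ(1-P_K) = 11.8 × (1 - 0.392639) = 11.8 × 0.607361 = 7.1669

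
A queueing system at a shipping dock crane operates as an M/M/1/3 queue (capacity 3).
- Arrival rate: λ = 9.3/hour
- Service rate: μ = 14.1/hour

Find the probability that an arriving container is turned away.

ρ = λ/μ = 9.3/14.1 = 0.65957
P₀ = (1-ρ)/(1-ρ^(K+1)) = (1-0.65957)/(1-0.65957^4) = 0.3404/0.8107 = 0.4199
P_K = P₀×ρ^K = 0.4199 × 0.65957^3 = 0.4199 × 0.2869 = 0.1205
Blocking probability = 12.05%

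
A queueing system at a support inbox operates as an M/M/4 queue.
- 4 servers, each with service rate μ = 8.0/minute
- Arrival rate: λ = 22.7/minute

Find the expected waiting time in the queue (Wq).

Traffic intensity: ρ = λ/(cμ) = 22.7/(4×8.0) = 0.7094
Since ρ = 0.7094 < 1, system is stable.
Offered load a = λ/μ = cρ = 22.7/8.0 = 2.8375
P₀ = [ Σₙ₌₀^3 aⁿ/n! + a^4/(4!(1-ρ)) ]⁻¹
Σ = a^0/0! + a^1/1! + a^2/2! + a^3/3! = 1.0000 + 2.8375 + 4.0257 + 3.8076 = 11.6708
a^4/(4!(1-ρ)) = 64.8251/(24 × 0.290625) = 9.2939
P₀ = 1/(11.6708 + 9.2939) = 0.04770
Lq = P₀·a^4·ρ / (4!(1-ρ)²) = 0.047699 × 64.8251 × 0.70937 / (24 × 0.084463) = 1.0821
Wq = Lq/λ = 1.0821/22.7 = 0.04767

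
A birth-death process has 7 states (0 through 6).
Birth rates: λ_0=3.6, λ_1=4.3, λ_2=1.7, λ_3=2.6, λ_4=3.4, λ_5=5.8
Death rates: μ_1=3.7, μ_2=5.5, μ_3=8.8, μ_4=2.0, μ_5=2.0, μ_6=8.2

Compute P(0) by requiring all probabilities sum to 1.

Ratios P(n)/P(0) = (λ₀···λₙ₋₁)/(μ₁···μₙ):
P(1)/P(0) = (3.6)/(3.7) = 0.97297
P(2)/P(0) = (3.6×4.3)/(3.7×5.5) = 0.76069
P(3)/P(0) = (3.6×4.3×1.7)/(3.7×5.5×8.8) = 0.14695
P(4)/P(0) = (3.6×4.3×1.7×2.6)/(3.7×5.5×8.8×2.0) = 0.19104
P(5)/P(0) = (3.6×4.3×1.7×2.6×3.4)/(3.7×5.5×8.8×2.0×2.0) = 0.32476
P(6)/P(0) = (3.6×4.3×1.7×2.6×3.4×5.8)/(3.7×5.5×8.8×2.0×2.0×8.2) = 0.22971

Normalization: ∑ P(n) = 1
P(0) × (1.0000 + 0.97297 + 0.76069 + 0.14695 + 0.19104 + 0.32476 + 0.22971) = 1
P(0) × 3.6261 = 1
P(0) = 1/3.6261 = 0.2758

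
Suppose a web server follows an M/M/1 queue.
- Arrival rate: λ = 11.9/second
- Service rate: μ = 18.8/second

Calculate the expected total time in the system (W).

First, compute utilization: ρ = λ/μ = 11.9/18.8 = 0.6330
For M/M/1: W = 1/(μ-λ)
W = 1/(18.8-11.9) = 1/6.90
W = 0.1449 seconds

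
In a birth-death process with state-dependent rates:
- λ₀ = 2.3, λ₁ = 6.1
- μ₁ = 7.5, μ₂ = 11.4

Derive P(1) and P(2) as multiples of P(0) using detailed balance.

Balance equations:
State 0: λ₀P₀ = μ₁P₁ → P₁ = (λ₀/μ₁)P₀ = (2.3/7.5)P₀ = 0.3067P₀
State 1: P₂ = (λ₀λ₁)/(μ₁μ₂)P₀ = (2.3×6.1)/(7.5×11.4)P₀ = 0.1641P₀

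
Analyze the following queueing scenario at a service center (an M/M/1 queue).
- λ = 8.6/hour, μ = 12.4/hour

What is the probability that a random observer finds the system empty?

ρ = λ/μ = 8.6/12.4 = 0.6935
P(0) = 1 - ρ = 1 - 0.6935 = 0.3065
The server is idle 30.65% of the time.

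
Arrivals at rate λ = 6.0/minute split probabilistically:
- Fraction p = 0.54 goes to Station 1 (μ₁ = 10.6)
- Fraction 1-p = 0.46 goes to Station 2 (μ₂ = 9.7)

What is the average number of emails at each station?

Effective rates: λ₁ = 6.0×0.54 = 3.24, λ₂ = 6.0×0.46 = 2.76
Station 1: ρ₁ = 3.24/10.6 = 0.30566, L₁ = ρ₁/(1-ρ₁) = 0.30566/(1-0.30566) = 0.4402
Station 2: ρ₂ = 2.76/9.7 = 0.28454, L₂ = ρ₂/(1-ρ₂) = 0.28454/(1-0.28454) = 0.3977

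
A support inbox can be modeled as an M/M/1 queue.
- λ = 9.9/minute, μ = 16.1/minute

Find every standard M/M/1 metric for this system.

Step 1: ρ = λ/μ = 9.9/16.1 = 0.6149
Step 2: L = λ/(μ-λ) = 9.9/6.20 = 1.5968
Step 3: Lq = λ²/(μ(μ-λ)) = 98.01/(16.1×6.20) = 0.9819
Step 4: W = 1/(μ-λ) = 1/6.20 = 0.16129
Step 5: Wq = λ/(μ(μ-λ)) = 9.9/(16.1×6.20) = 0.09918
Step 6: P(0) = 1-ρ = 0.3851
Verify: L = λW = 9.9×0.16129 = 1.5968 ✔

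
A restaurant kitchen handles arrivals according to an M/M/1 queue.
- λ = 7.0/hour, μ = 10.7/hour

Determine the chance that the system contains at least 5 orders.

ρ = λ/μ = 7.0/10.7 = 0.6542
P(N ≥ n) = ρⁿ
P(N ≥ 5) = 0.6542^5
P(N ≥ 5) = 0.1198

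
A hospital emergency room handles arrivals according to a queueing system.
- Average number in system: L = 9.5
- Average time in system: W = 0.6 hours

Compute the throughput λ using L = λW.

Little's Law: L = λW, so λ = L/W
λ = 9.5/0.6 = 15.8333 patients/hour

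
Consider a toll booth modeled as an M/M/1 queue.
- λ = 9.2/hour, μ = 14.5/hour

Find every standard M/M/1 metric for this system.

Step 1: ρ = λ/μ = 9.2/14.5 = 0.6345
Step 2: L = λ/(μ-λ) = 9.2/5.30 = 1.7358
Step 3: Lq = λ²/(μ(μ-λ)) = 84.64/(14.5×5.30) = 1.1014
Step 4: W = 1/(μ-λ) = 1/5.30 = 0.188679
Step 5: Wq = λ/(μ(μ-λ)) = 9.2/(14.5×5.30) = 0.1197
Step 6: P(0) = 1-ρ = 0.3655
Verify: L = λW = 9.2×0.188679 = 1.7358 ✔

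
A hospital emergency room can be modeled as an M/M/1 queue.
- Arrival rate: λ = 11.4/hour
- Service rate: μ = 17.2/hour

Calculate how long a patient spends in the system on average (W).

First, compute utilization: ρ = λ/μ = 11.4/17.2 = 0.6628
For M/M/1: W = 1/(μ-λ)
W = 1/(17.2-11.4) = 1/5.80
W = 0.1724 hours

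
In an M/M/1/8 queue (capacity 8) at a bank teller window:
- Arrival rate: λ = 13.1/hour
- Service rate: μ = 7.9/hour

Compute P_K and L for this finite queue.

ρ = λ/μ = 13.1/7.9 = 1.6582
P₀ = (1-ρ)/(1-ρ^(K+1)) = (1-1.6582)/(1-1.6582^9) = -0.6582/-93.7834 = 0.007018
P_K = P₀×ρ^K = 0.007018 × 1.6582^8 = 0.007018 × 57.1604 = 0.4012
Blocking probability P_8 = 0.4012 (40.12%)
L = ρ[1 - (K+1)ρ^K + Kρ^(K+1)] / [(1-ρ)(1-ρ^(K+1))]
L = 1.6582 × (1 - 9×57.1604 + 8×94.7834) / ((1 - 1.6582) × (1 - 94.7834)) = 6.5767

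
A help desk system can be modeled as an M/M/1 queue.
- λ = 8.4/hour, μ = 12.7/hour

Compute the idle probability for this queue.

ρ = λ/μ = 8.4/12.7 = 0.6614
P(0) = 1 - ρ = 1 - 0.6614 = 0.3386
The server is idle 33.86% of the time.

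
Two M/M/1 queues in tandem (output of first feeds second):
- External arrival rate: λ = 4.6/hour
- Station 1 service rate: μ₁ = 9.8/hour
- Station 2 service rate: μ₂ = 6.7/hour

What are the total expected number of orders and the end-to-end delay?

By Jackson's theorem, each station behaves as independent M/M/1.
Station 1: ρ₁ = 4.6/9.8 = 0.4694, L₁ = ρ₁/(1-ρ₁) = λ/(μ₁-λ) = 4.6/5.20 = 0.8846
Station 2: ρ₂ = 4.6/6.7 = 0.6866, L₂ = ρ₂/(1-ρ₂) = λ/(μ₂-λ) = 4.6/2.10 = 2.1905
Total: L = L₁ + L₂ = 0.8846 + 2.1905 = 3.0751
W = L/λ = 3.0751/4.6 = 0.6685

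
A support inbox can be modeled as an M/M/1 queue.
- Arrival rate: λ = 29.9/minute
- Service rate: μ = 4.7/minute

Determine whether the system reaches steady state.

Stability requires ρ = λ/(cμ) < 1
ρ = 29.9/(1 × 4.7) = 29.9/4.70 = 6.3617
Since 6.3617 ≥ 1, the system is UNSTABLE.
Queue grows without bound. Need μ > λ = 29.9.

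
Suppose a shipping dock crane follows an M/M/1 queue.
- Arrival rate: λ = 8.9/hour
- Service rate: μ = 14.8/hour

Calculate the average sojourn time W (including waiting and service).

First, compute utilization: ρ = λ/μ = 8.9/14.8 = 0.6014
For M/M/1: W = 1/(μ-λ)
W = 1/(14.8-8.9) = 1/5.90
W = 0.1695 hours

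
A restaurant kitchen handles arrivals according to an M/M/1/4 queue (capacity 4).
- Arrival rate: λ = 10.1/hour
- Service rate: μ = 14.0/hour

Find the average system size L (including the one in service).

ρ = λ/μ = 10.1/14.0 = 0.72143
P₀ = (1-ρ)/(1-ρ^(K+1)) = (1-0.72143)/(1-0.72143^5) = 0.27857/0.80458 = 0.3462
P_K = P₀×ρ^K = 0.3462 × 0.72143^4 = 0.3462 × 0.2709 = 0.09379
L = ρ[1 - (K+1)ρ^K + Kρ^(K+1)] / [(1-ρ)(1-ρ^(K+1))]
L = 0.72143 × (1 - 5×0.27088 + 4×0.19542) / ((1 - 0.72143) × (1 - 0.19542)) = 1.3753 orders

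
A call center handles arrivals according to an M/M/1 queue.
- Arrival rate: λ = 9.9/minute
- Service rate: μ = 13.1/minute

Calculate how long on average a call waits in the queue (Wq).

First, compute utilization: ρ = λ/μ = 9.9/13.1 = 0.7557
For M/M/1: Wq = λ/(μ(μ-λ))
Wq = 9.9/(13.1 × (13.1-9.9))
Wq = 9.9/(13.1 × 3.20)
Wq = 0.2362 minutes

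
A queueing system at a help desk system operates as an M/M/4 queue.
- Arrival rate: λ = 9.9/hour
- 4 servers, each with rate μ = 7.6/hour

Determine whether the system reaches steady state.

Stability requires ρ = λ/(cμ) < 1
ρ = 9.9/(4 × 7.6) = 9.9/30.40 = 0.3257
Since 0.3257 < 1, the system is STABLE.
The servers are busy 32.57% of the time.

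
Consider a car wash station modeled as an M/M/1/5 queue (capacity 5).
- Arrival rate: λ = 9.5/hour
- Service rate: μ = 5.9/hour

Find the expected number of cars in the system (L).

ρ = λ/μ = 9.5/5.9 = 1.6102
P₀ = (1-ρ)/(1-ρ^(K+1)) = (1-1.6102)/(1-1.6102^6) = -0.6102/-16.4293 = 0.03714
P_K = P₀×ρ^K = 0.03714 × 1.6102^5 = 0.03714 × 10.8243 = 0.4020
L = ρ[1 - (K+1)ρ^K + Kρ^(K+1)] / [(1-ρ)(1-ρ^(K+1))]
L = 1.6102 × (1 - 6×10.8243 + 5×17.4293) / ((1 - 1.6102) × (1 - 17.4293)) = 3.7264 cars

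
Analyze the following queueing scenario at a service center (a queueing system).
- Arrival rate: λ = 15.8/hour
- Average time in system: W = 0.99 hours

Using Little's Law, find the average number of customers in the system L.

Little's Law: L = λW
L = 15.8 × 0.99 = 15.6420 customers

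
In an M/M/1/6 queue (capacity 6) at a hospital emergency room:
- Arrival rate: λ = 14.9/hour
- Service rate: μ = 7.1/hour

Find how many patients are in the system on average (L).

ρ = λ/μ = 14.9/7.1 = 2.0986
P₀ = (1-ρ)/(1-ρ^(K+1)) = (1-2.0986)/(1-2.0986^7) = -1.0986/-178.2700 = 0.006163
P_K = P₀×ρ^K = 0.0061626 × 2.0986^6 = 0.0061626 × 85.4236 = 0.5264
L = ρ[1 - (K+1)ρ^K + Kρ^(K+1)] / [(1-ρ)(1-ρ^(K+1))]
L = 2.0986 × (1 - 7×85.4236 + 6×179.2700) / ((1 - 2.0986) × (1 - 179.2700)) = 5.1290 patients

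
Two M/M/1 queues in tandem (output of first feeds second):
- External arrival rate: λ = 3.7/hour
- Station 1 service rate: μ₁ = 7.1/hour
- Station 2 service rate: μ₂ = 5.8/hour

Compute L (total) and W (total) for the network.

By Jackson's theorem, each station behaves as independent M/M/1.
Station 1: ρ₁ = 3.7/7.1 = 0.5211, L₁ = ρ₁/(1-ρ₁) = λ/(μ₁-λ) = 3.7/3.40 = 1.0882
Station 2: ρ₂ = 3.7/5.8 = 0.6379, L₂ = ρ₂/(1-ρ₂) = λ/(μ₂-λ) = 3.7/2.10 = 1.7619
Total: L = L₁ + L₂ = 1.0882 + 1.7619 = 2.8501
W = L/λ = 2.8501/3.7 = 0.7703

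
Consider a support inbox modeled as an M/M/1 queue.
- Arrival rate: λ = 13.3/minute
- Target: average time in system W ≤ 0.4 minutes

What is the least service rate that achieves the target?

For M/M/1: W = 1/(μ-λ)
Need W ≤ 0.4, so 1/(μ-λ) ≤ 0.4
μ - λ ≥ 1/0.4 = 2.5000
μ ≥ 13.3 + 2.5000 = 15.8000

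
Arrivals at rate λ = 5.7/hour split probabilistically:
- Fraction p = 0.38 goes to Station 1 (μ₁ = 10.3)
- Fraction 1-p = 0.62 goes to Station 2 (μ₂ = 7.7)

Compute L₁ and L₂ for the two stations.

Effective rates: λ₁ = 5.7×0.38 = 2.166, λ₂ = 5.7×0.62 = 3.534
Station 1: ρ₁ = 2.166/10.3 = 0.2103, L₁ = ρ₁/(1-ρ₁) = 0.2103/(1-0.2103) = 0.2663
Station 2: ρ₂ = 3.534/7.7 = 0.45896, L₂ = ρ₂/(1-ρ₂) = 0.45896/(1-0.45896) = 0.8483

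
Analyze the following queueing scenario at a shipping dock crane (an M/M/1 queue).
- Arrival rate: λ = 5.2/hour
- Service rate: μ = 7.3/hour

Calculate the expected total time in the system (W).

First, compute utilization: ρ = λ/μ = 5.2/7.3 = 0.7123
For M/M/1: W = 1/(μ-λ)
W = 1/(7.3-5.2) = 1/2.10
W = 0.4762 hours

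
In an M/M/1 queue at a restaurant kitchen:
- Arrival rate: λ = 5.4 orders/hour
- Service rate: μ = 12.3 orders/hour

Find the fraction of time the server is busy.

Server utilization: ρ = λ/μ
ρ = 5.4/12.3 = 0.4390
The server is busy 43.90% of the time.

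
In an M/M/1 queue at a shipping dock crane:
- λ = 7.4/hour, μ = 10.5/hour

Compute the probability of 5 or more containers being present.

ρ = λ/μ = 7.4/10.5 = 0.7048
P(N ≥ n) = ρⁿ
P(N ≥ 5) = 0.7048^5
P(N ≥ 5) = 0.1739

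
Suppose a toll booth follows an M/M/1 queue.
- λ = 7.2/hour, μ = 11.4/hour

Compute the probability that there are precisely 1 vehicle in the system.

ρ = λ/μ = 7.2/11.4 = 0.6316
P(n) = (1-ρ)ρⁿ
P(1) = (1-0.6316) × 0.6316^1
P(1) = 0.3684 × 0.6316
P(1) = 0.2327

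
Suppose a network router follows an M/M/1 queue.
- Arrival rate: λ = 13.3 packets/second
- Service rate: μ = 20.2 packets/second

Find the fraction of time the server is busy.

Server utilization: ρ = λ/μ
ρ = 13.3/20.2 = 0.6584
The server is busy 65.84% of the time.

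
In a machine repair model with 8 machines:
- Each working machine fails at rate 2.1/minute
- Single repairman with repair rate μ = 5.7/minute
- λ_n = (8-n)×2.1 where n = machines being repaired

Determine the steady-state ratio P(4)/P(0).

P(4)/P(0) = ∏_{i=0}^{4-1} λ_i/μ_{i+1}
= (8-0)×2.1/5.7 × (8-1)×2.1/5.7 × (8-2)×2.1/5.7 × (8-3)×2.1/5.7
= 30.9519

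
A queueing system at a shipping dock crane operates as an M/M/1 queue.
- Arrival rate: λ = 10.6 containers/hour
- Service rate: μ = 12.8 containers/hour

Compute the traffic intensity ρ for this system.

Server utilization: ρ = λ/μ
ρ = 10.6/12.8 = 0.8281
The server is busy 82.81% of the time.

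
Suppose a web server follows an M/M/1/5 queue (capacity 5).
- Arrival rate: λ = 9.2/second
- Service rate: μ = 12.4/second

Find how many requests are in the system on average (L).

ρ = λ/μ = 9.2/12.4 = 0.741935
P₀ = (1-ρ)/(1-ρ^(K+1)) = (1-0.741935)/(1-0.741935^6) = 0.25806/0.83320 = 0.3097
P_K = P₀×ρ^K = 0.30973 × 0.741935^5 = 0.30973 × 0.22482 = 0.06963
L = ρ[1 - (K+1)ρ^K + Kρ^(K+1)] / [(1-ρ)(1-ρ^(K+1))]
L = 0.741935 × (1 - 6×0.22482 + 5×0.16680) / ((1 - 0.741935) × (1 - 0.16680)) = 1.6738 requests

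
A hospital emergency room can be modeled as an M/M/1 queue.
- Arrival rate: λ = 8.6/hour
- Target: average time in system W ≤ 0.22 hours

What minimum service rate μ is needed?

For M/M/1: W = 1/(μ-λ)
Need W ≤ 0.22, so 1/(μ-λ) ≤ 0.22
μ - λ ≥ 1/0.22 = 4.5455
μ ≥ 8.6 + 4.5455 = 13.1455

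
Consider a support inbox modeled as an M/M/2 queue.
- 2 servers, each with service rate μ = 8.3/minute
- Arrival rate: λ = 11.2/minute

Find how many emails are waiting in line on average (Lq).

Traffic intensity: ρ = λ/(cμ) = 11.2/(2×8.3) = 0.6747
Since ρ = 0.6747 < 1, system is stable.
Offered load a = λ/μ = cρ = 11.2/8.3 = 1.3494
P₀ = [ Σₙ₌₀^1 aⁿ/n! + a^2/(2!(1-ρ)) ]⁻¹
Σ = a^0/0! + a^1/1! = 1.0000 + 1.3494 = 2.3494
a^2/(2!(1-ρ)) = 1.8209/(2 × 0.3253) = 2.7988
P₀ = 1/(2.3494 + 2.7988) = 0.1942
Lq = P₀·a^2·ρ / (2!(1-ρ)²) = 0.19424 × 1.8209 × 0.67470 / (2 × 0.10582) = 1.1276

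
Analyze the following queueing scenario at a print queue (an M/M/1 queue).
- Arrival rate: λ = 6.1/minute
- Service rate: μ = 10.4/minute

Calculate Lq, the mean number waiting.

ρ = λ/μ = 6.1/10.4 = 0.5865
For M/M/1: Lq = λ²/(μ(μ-λ))
Lq = 37.21/(10.4 × 4.30)
Lq = 0.8321 jobs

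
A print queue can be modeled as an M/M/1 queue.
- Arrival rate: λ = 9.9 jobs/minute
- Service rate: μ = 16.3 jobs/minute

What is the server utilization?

Server utilization: ρ = λ/μ
ρ = 9.9/16.3 = 0.6074
The server is busy 60.74% of the time.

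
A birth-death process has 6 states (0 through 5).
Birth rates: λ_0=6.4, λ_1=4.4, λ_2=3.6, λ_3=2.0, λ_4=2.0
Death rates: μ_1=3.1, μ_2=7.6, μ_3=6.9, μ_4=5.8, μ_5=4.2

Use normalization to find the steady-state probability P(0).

Ratios P(n)/P(0) = (λ₀···λₙ₋₁)/(μ₁···μₙ):
P(1)/P(0) = (6.4)/(3.1) = 2.0645
P(2)/P(0) = (6.4×4.4)/(3.1×7.6) = 1.1952
P(3)/P(0) = (6.4×4.4×3.6)/(3.1×7.6×6.9) = 0.62361
P(4)/P(0) = (6.4×4.4×3.6×2.0)/(3.1×7.6×6.9×5.8) = 0.21504
P(5)/P(0) = (6.4×4.4×3.6×2.0×2.0)/(3.1×7.6×6.9×5.8×4.2) = 0.10240

Normalization: ∑ P(n) = 1
P(0) × (1.0000 + 2.0645 + 1.1952 + 0.62361 + 0.21504 + 0.10240) = 1
P(0) × 5.2008 = 1
P(0) = 1/5.2008 = 0.1923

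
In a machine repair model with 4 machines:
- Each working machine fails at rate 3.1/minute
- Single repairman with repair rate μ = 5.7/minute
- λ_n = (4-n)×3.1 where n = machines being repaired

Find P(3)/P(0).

P(3)/P(0) = ∏_{i=0}^{3-1} λ_i/μ_{i+1}
= (4-0)×3.1/5.7 × (4-1)×3.1/5.7 × (4-2)×3.1/5.7
= 3.8608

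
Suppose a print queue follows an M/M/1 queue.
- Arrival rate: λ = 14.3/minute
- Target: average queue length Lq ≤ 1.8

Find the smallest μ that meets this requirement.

For M/M/1: Lq = λ²/(μ(μ-λ))
Need Lq ≤ 1.8, i.e. μ(μ-λ) ≥ λ²/1.8
μ² - 14.3μ - 204.49/1.8 ≥ 0  →  μ² - 14.3μ - 113.60556 ≥ 0
Quadratic formula (positive root): μ = [λ + √(λ² + 4×113.60556)]/2
Discriminant: 204.49 + 4×113.60556 = 658.9122, √658.9122 = 25.66929
μ ≥ (14.3 + 25.66929)/2 = 19.9846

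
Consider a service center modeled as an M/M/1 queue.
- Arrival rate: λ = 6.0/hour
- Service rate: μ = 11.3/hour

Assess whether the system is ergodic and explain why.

Stability requires ρ = λ/(cμ) < 1
ρ = 6.0/(1 × 11.3) = 6.0/11.30 = 0.5310
Since 0.5310 < 1, the system is STABLE.
The server is busy 53.10% of the time.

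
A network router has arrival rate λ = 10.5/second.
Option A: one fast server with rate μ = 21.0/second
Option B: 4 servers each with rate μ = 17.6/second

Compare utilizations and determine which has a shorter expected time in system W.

Option A: single server μ = 21.0 (M/M/1)
  ρ_A = 10.5/21.0 = 0.5000
  W_A = 1/(μ-λ) = 1/(21.0-10.5) = 1/10.50 = 0.09524

Option B: 4 servers μ = 17.6 (M/M/4)
  ρ_B = λ/(cμ) = 10.5/(4×17.6) = 0.1491
  Offered load a = λ/μ = cρ = 10.5/17.6 = 0.5966
  P₀ = [ Σₙ₌₀^3 aⁿ/n! + a^4/(4!(1-ρ)) ]⁻¹
  Σ = a^0/0! + a^1/1! + a^2/2! + a^3/3! = 1.0000 + 0.59659 + 0.17796 + 0.035390 = 1.8099
  a^4/(4!(1-ρ)) = 0.1267/(24 × 0.8509) = 0.006204
  P₀ = 1/(1.8099 + 0.006204) = 0.5506
  Lq = P₀·a^4·ρ / (4!(1-ρ)²) = 0.55062 × 0.12668 × 0.14915 / (24 × 0.72395) = 0.0005988
  Wq_B = Lq/λ = 0.00059876/10.5 = 0.00005702
  W_B = Wq_B + 1/μ = 0.00005702 + 0.05682 = 0.05688

Since W_B = 0.05688 < W_A = 0.09524, Option B (multiple servers) has the shorter time in system.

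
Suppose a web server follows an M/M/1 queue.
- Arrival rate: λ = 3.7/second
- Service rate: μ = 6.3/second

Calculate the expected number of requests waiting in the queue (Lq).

ρ = λ/μ = 3.7/6.3 = 0.5873
For M/M/1: Lq = λ²/(μ(μ-λ))
Lq = 13.69/(6.3 × 2.60)
Lq = 0.8358 requests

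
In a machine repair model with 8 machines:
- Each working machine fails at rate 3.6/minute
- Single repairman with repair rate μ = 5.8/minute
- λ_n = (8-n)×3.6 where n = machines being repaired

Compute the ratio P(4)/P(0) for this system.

P(4)/P(0) = ∏_{i=0}^{4-1} λ_i/μ_{i+1}
= (8-0)×3.6/5.8 × (8-1)×3.6/5.8 × (8-2)×3.6/5.8 × (8-3)×3.6/5.8
= 249.3488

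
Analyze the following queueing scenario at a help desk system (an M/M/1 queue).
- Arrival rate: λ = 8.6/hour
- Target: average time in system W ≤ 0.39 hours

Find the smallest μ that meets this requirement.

For M/M/1: W = 1/(μ-λ)
Need W ≤ 0.39, so 1/(μ-λ) ≤ 0.39
μ - λ ≥ 1/0.39 = 2.5641
μ ≥ 8.6 + 2.5641 = 11.1641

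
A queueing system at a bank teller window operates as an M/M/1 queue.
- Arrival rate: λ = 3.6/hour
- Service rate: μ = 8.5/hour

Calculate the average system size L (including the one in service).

ρ = λ/μ = 3.6/8.5 = 0.4235
For M/M/1: L = λ/(μ-λ)
L = 3.6/(8.5-3.6) = 3.6/4.90
L = 0.7347 transactions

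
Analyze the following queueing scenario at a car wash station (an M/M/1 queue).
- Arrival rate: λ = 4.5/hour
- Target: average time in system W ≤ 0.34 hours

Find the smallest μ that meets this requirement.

For M/M/1: W = 1/(μ-λ)
Need W ≤ 0.34, so 1/(μ-λ) ≤ 0.34
μ - λ ≥ 1/0.34 = 2.9412
μ ≥ 4.5 + 2.9412 = 7.4412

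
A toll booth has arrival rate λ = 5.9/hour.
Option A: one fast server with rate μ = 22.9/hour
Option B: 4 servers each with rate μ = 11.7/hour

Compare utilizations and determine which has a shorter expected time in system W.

Option A: single server μ = 22.9 (M/M/1)
  ρ_A = 5.9/22.9 = 0.2576
  W_A = 1/(μ-λ) = 1/(22.9-5.9) = 1/17.00 = 0.05882

Option B: 4 servers μ = 11.7 (M/M/4)
  ρ_B = λ/(cμ) = 5.9/(4×11.7) = 0.1261
  Offered load a = λ/μ = cρ = 5.9/11.7 = 0.5043
  P₀ = [ Σₙ₌₀^3 aⁿ/n! + a^4/(4!(1-ρ)) ]⁻¹
  Σ = a^0/0! + a^1/1! + a^2/2! + a^3/3! = 1.0000 + 0.5043 + 0.1271 + 0.02137 = 1.6528
  a^4/(4!(1-ρ)) = 0.06466/(24 × 0.8739) = 0.003083
  P₀ = 1/(1.6528 + 0.003083) = 0.6039
  Lq = P₀·a^4·ρ / (4!(1-ρ)²) = 0.6039 × 0.06466 × 0.1261 / (24 × 0.7638) = 0.0002686
  Wq_B = Lq/λ = 0.00026858/5.9 = 0.00004552
  W_B = Wq_B + 1/μ = 0.00004552 + 0.08547 = 0.08552

Since W_A = 0.05882 < W_B = 0.08552, Option A (single fast server) has the shorter time in system.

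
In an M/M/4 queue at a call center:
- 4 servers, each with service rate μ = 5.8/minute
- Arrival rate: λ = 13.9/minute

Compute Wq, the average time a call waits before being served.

Traffic intensity: ρ = λ/(cμ) = 13.9/(4×5.8) = 0.5991
Since ρ = 0.5991 < 1, system is stable.
Offered load a = λ/μ = cρ = 13.9/5.8 = 2.3966
P₀ = [ Σₙ₌₀^3 aⁿ/n! + a^4/(4!(1-ρ)) ]⁻¹
Σ = a^0/0! + a^1/1! + a^2/2! + a^3/3! = 1.0000 + 2.3966 + 2.8717 + 2.2941 = 8.5624
a^4/(4!(1-ρ)) = 32.9873/(24 × 0.40086) = 3.4288
P₀ = 1/(8.5624 + 3.4288) = 0.08339
Lq = P₀·a^4·ρ / (4!(1-ρ)²) = 0.083395 × 32.9873 × 0.59914 / (24 × 0.16069) = 0.4274
Wq = Lq/λ = 0.4274/13.9 = 0.03075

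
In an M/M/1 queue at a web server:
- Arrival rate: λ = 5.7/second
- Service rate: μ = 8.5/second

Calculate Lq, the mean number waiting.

ρ = λ/μ = 5.7/8.5 = 0.6706
For M/M/1: Lq = λ²/(μ(μ-λ))
Lq = 32.49/(8.5 × 2.80)
Lq = 1.3651 requests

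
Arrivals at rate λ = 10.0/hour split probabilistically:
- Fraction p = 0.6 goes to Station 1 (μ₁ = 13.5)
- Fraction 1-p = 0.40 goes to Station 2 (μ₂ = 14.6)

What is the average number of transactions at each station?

Effective rates: λ₁ = 10.0×0.6 = 6, λ₂ = 10.0×0.40 = 4
Station 1: ρ₁ = 6/13.5 = 0.44444, L₁ = ρ₁/(1-ρ₁) = 0.44444/(1-0.44444) = 0.8000
Station 2: ρ₂ = 4/14.6 = 0.2740, L₂ = ρ₂/(1-ρ₂) = 0.2740/(1-0.2740) = 0.3774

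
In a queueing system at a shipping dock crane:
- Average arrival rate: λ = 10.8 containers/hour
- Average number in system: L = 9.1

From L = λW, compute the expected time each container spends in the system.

Little's Law: L = λW, so W = L/λ
W = 9.1/10.8 = 0.8426 hours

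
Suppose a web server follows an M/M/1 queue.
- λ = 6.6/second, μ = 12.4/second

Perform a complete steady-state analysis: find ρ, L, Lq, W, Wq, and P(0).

Step 1: ρ = λ/μ = 6.6/12.4 = 0.5323
Step 2: L = λ/(μ-λ) = 6.6/5.80 = 1.1379
Step 3: Lq = λ²/(μ(μ-λ)) = 43.56/(12.4×5.80) = 0.6057
Step 4: W = 1/(μ-λ) = 1/5.80 = 0.17241
Step 5: Wq = λ/(μ(μ-λ)) = 6.6/(12.4×5.80) = 0.09177
Step 6: P(0) = 1-ρ = 0.4677
Verify: L = λW = 6.6×0.17241 = 1.1379 ✔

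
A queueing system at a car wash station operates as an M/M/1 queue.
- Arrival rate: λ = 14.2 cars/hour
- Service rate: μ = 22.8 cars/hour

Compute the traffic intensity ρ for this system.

Server utilization: ρ = λ/μ
ρ = 14.2/22.8 = 0.6228
The server is busy 62.28% of the time.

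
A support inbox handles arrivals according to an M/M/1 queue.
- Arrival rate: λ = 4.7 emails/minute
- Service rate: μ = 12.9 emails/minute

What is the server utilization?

Server utilization: ρ = λ/μ
ρ = 4.7/12.9 = 0.3643
The server is busy 36.43% of the time.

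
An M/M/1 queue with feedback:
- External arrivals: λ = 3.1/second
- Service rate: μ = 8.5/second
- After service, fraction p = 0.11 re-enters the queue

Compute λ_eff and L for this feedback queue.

Effective arrival rate: λ_eff = λ/(1-p) = 3.1/(1-0.11) = 3.1/0.89 = 3.4831
ρ = λ_eff/μ = 3.4831/8.5 = 0.4098
L = ρ/(1-ρ) = 0.4098/(1-0.4098) = 0.6943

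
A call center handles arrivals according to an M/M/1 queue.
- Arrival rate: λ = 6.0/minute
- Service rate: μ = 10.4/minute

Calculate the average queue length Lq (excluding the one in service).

ρ = λ/μ = 6.0/10.4 = 0.5769
For M/M/1: Lq = λ²/(μ(μ-λ))
Lq = 36.00/(10.4 × 4.40)
Lq = 0.7867 calls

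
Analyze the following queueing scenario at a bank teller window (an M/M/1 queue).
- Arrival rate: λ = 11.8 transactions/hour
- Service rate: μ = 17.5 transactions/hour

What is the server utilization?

Server utilization: ρ = λ/μ
ρ = 11.8/17.5 = 0.6743
The server is busy 67.43% of the time.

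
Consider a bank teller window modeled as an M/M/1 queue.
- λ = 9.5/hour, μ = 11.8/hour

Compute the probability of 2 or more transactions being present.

ρ = λ/μ = 9.5/11.8 = 0.8051
P(N ≥ n) = ρⁿ
P(N ≥ 2) = 0.8051^2
P(N ≥ 2) = 0.6482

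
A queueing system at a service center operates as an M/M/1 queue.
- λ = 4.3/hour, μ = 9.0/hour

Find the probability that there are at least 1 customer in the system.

ρ = λ/μ = 4.3/9.0 = 0.4778
P(N ≥ n) = ρⁿ
P(N ≥ 1) = 0.4778^1
P(N ≥ 1) = 0.4778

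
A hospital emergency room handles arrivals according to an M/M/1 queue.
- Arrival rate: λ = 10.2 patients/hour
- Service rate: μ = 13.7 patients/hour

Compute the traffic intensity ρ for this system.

Server utilization: ρ = λ/μ
ρ = 10.2/13.7 = 0.7445
The server is busy 74.45% of the time.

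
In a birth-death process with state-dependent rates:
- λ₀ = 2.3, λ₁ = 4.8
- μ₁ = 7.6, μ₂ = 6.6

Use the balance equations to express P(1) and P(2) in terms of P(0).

Balance equations:
State 0: λ₀P₀ = μ₁P₁ → P₁ = (λ₀/μ₁)P₀ = (2.3/7.6)P₀ = 0.3026P₀
State 1: P₂ = (λ₀λ₁)/(μ₁μ₂)P₀ = (2.3×4.8)/(7.6×6.6)P₀ = 0.2201P₀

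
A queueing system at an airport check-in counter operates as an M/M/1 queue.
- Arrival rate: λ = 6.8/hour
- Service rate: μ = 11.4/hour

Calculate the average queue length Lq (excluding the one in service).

ρ = λ/μ = 6.8/11.4 = 0.5965
For M/M/1: Lq = λ²/(μ(μ-λ))
Lq = 46.24/(11.4 × 4.60)
Lq = 0.8818 passengers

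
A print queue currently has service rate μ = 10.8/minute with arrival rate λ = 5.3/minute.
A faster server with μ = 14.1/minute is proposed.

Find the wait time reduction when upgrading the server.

System 1: ρ₁ = 5.3/10.8 = 0.4907, W₁ = 1/(10.8-5.3) = 0.18182
System 2: ρ₂ = 5.3/14.1 = 0.3759, W₂ = 1/(14.1-5.3) = 0.11364
Improvement: (W₁-W₂)/W₁ = (0.18182-0.11364)/0.18182 = 37.50%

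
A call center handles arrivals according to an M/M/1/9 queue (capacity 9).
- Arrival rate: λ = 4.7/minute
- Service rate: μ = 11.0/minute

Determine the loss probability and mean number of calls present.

ρ = λ/μ = 4.7/11.0 = 0.42727
P₀ = (1-ρ)/(1-ρ^(K+1)) = (1-0.42727)/(1-0.42727^10) = 0.5727/0.9998 = 0.5728
P_K = P₀×ρ^K = 0.5728 × 0.42727^9 = 0.5728 × 0.0004746 = 0.0002719
Blocking probability P_9 = 0.0002719 (0.02719%)
L = ρ[1 - (K+1)ρ^K + Kρ^(K+1)] / [(1-ρ)(1-ρ^(K+1))]
L = 0.42727 × (1 - 10×0.0004746 + 9×0.0002028) / ((1 - 0.42727) × (1 - 0.0002028)) = 0.7440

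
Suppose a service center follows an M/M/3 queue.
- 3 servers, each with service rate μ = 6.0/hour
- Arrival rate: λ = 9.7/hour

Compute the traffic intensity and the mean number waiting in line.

Traffic intensity: ρ = λ/(cμ) = 9.7/(3×6.0) = 0.5389
Since ρ = 0.5389 < 1, system is stable.
Offered load a = λ/μ = cρ = 9.7/6.0 = 1.6167
P₀ = [ Σₙ₌₀^2 aⁿ/n! + a^3/(3!(1-ρ)) ]⁻¹
Σ = a^0/0! + a^1/1! + a^2/2! = 1.0000 + 1.6167 + 1.3068 = 3.9235
a^3/(3!(1-ρ)) = 4.2253/(6 × 0.46111) = 1.5272
P₀ = 1/(3.9235 + 1.5272) = 0.1835
Lq = P₀·a^3·ρ / (3!(1-ρ)²) = 0.183463 × 4.22534 × 0.538889 / (6 × 0.212623) = 0.3275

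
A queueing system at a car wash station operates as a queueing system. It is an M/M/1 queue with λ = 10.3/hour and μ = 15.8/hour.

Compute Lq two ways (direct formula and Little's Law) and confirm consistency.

Method 1 (direct): Lq = λ²/(μ(μ-λ)) = 106.09/(15.8 × 5.50) = 1.2208

Method 2 (Little's Law):
W = 1/(μ-λ) = 1/5.50 = 0.181818
Wq = W - 1/μ = 0.181818 - 0.0632911 = 0.118527
Lq = λWq = 10.3 × 0.118527 = 1.2208 ✔ (matches Method 1)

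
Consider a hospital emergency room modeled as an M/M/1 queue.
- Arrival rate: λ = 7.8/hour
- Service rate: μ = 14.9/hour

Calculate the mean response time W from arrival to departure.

First, compute utilization: ρ = λ/μ = 7.8/14.9 = 0.5235
For M/M/1: W = 1/(μ-λ)
W = 1/(14.9-7.8) = 1/7.10
W = 0.1408 hours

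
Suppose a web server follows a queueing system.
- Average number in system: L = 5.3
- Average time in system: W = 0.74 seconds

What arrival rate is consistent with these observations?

Little's Law: L = λW, so λ = L/W
λ = 5.3/0.74 = 7.1622 requests/second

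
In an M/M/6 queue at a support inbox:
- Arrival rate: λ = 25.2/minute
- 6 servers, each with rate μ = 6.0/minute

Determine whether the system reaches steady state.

Stability requires ρ = λ/(cμ) < 1
ρ = 25.2/(6 × 6.0) = 25.2/36.00 = 0.7000
Since 0.7000 < 1, the system is STABLE.
The servers are busy 70.00% of the time.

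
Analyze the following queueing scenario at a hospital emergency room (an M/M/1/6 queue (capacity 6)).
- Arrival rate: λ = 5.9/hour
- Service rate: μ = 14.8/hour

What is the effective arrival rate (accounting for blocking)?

ρ = λ/μ = 5.9/14.8 = 0.3986486
P₀ = (1-ρ)/(1-ρ^(K+1)) = (1-0.3986486)/(1-0.3986486^7) = 0.60135/0.99840 = 0.6023
P_K = P₀×ρ^K = 0.602315 × 0.3986486^6 = 0.602315 × 0.00401367 = 0.002417
λ_eff = λ(1-P_K) = 5.9 × (1 - 0.002417) = 5.9 × 0.99758 = 5.8857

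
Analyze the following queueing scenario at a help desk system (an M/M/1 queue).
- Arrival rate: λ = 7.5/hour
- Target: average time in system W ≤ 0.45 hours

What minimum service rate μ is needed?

For M/M/1: W = 1/(μ-λ)
Need W ≤ 0.45, so 1/(μ-λ) ≤ 0.45
μ - λ ≥ 1/0.45 = 2.2222
μ ≥ 7.5 + 2.2222 = 9.7222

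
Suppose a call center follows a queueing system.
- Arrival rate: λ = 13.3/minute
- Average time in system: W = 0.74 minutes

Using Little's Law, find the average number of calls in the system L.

Little's Law: L = λW
L = 13.3 × 0.74 = 9.8420 calls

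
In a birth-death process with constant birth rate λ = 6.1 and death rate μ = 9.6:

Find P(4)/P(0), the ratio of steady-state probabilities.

For constant rates: P(n)/P(0) = (λ/μ)^n
P(4)/P(0) = (6.1/9.6)^4 = 0.6354^4 = 0.1630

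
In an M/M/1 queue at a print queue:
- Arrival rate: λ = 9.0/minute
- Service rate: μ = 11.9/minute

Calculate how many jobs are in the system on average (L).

ρ = λ/μ = 9.0/11.9 = 0.7563
For M/M/1: L = λ/(μ-λ)
L = 9.0/(11.9-9.0) = 9.0/2.90
L = 3.1034 jobs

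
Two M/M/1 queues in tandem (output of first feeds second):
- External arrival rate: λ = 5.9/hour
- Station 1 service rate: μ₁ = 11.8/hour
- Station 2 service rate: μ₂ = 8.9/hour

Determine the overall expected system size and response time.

By Jackson's theorem, each station behaves as independent M/M/1.
Station 1: ρ₁ = 5.9/11.8 = 0.5000, L₁ = ρ₁/(1-ρ₁) = λ/(μ₁-λ) = 5.9/5.90 = 1.0000
Station 2: ρ₂ = 5.9/8.9 = 0.6629, L₂ = ρ₂/(1-ρ₂) = λ/(μ₂-λ) = 5.9/3.00 = 1.9667
Total: L = L₁ + L₂ = 1.0000 + 1.9667 = 2.9667
W = L/λ = 2.9667/5.9 = 0.5028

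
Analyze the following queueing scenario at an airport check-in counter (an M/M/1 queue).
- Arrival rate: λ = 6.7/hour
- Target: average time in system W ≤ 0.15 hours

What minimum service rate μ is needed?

For M/M/1: W = 1/(μ-λ)
Need W ≤ 0.15, so 1/(μ-λ) ≤ 0.15
μ - λ ≥ 1/0.15 = 6.6667
μ ≥ 6.7 + 6.6667 = 13.3667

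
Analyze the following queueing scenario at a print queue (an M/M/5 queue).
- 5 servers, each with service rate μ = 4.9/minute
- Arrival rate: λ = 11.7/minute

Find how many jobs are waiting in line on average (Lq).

Traffic intensity: ρ = λ/(cμ) = 11.7/(5×4.9) = 0.4776
Since ρ = 0.4776 < 1, system is stable.
Offered load a = λ/μ = cρ = 11.7/4.9 = 2.3878
P₀ = [ Σₙ₌₀^4 aⁿ/n! + a^5/(5!(1-ρ)) ]⁻¹
Σ = a^0/0! + a^1/1! + a^2/2! + a^3/3! + a^4/4! = 1.0000 + 2.3878 + 2.8507 + 2.2689 + 1.3544 = 9.8618
a^5/(5!(1-ρ)) = 77.6156/(120 × 0.52245) = 1.2380
P₀ = 1/(9.8618 + 1.2380) = 0.09009
Lq = P₀·a^5·ρ / (5!(1-ρ)²) = 0.09009 × 77.6156 × 0.4776 / (120 × 0.2730) = 0.1019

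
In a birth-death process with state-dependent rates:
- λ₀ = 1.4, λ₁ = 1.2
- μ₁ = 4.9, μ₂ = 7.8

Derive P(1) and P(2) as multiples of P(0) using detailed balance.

Balance equations:
State 0: λ₀P₀ = μ₁P₁ → P₁ = (λ₀/μ₁)P₀ = (1.4/4.9)P₀ = 0.2857P₀
State 1: P₂ = (λ₀λ₁)/(μ₁μ₂)P₀ = (1.4×1.2)/(4.9×7.8)P₀ = 0.04396P₀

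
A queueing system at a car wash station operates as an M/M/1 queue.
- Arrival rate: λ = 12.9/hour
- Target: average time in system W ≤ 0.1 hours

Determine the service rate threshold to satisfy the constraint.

For M/M/1: W = 1/(μ-λ)
Need W ≤ 0.1, so 1/(μ-λ) ≤ 0.1
μ - λ ≥ 1/0.1 = 10.0000
μ ≥ 12.9 + 10.0000 = 22.9000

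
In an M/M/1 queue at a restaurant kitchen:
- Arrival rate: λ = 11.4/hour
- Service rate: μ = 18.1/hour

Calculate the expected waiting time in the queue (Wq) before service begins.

First, compute utilization: ρ = λ/μ = 11.4/18.1 = 0.6298
For M/M/1: Wq = λ/(μ(μ-λ))
Wq = 11.4/(18.1 × (18.1-11.4))
Wq = 11.4/(18.1 × 6.70)
Wq = 0.09401 hours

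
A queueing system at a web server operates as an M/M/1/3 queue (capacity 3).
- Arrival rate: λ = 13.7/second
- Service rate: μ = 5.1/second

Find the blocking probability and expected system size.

ρ = λ/μ = 13.7/5.1 = 2.6863
P₀ = (1-ρ)/(1-ρ^(K+1)) = (1-2.6863)/(1-2.6863^4) = -1.6863/-51.0737 = 0.03302
P_K = P₀×ρ^K = 0.033017 × 2.6863^3 = 0.033017 × 19.3849 = 0.6400
Blocking probability P_3 = 0.6400 (64.00%)
L = ρ[1 - (K+1)ρ^K + Kρ^(K+1)] / [(1-ρ)(1-ρ^(K+1))]
L = 2.6863 × (1 - 4×19.3849 + 3×52.0737) / ((1 - 2.6863) × (1 - 52.0737)) = 2.4853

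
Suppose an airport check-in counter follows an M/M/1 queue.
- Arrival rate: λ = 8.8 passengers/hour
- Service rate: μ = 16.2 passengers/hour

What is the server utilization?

Server utilization: ρ = λ/μ
ρ = 8.8/16.2 = 0.5432
The server is busy 54.32% of the time.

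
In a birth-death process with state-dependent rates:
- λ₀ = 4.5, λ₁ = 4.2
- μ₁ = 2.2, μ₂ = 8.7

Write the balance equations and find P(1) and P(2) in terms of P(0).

Balance equations:
State 0: λ₀P₀ = μ₁P₁ → P₁ = (λ₀/μ₁)P₀ = (4.5/2.2)P₀ = 2.0455P₀
State 1: P₂ = (λ₀λ₁)/(μ₁μ₂)P₀ = (4.5×4.2)/(2.2×8.7)P₀ = 0.9875P₀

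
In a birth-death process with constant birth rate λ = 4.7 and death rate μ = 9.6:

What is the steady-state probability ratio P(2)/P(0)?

For constant rates: P(n)/P(0) = (λ/μ)^n
P(2)/P(0) = (4.7/9.6)^2 = 0.4896^2 = 0.2397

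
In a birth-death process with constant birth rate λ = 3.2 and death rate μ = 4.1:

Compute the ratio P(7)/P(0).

For constant rates: P(n)/P(0) = (λ/μ)^n
P(7)/P(0) = (3.2/4.1)^7 = 0.7805^7 = 0.1764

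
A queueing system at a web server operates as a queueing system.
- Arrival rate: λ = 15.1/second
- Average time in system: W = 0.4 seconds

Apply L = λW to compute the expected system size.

Little's Law: L = λW
L = 15.1 × 0.4 = 6.0400 requests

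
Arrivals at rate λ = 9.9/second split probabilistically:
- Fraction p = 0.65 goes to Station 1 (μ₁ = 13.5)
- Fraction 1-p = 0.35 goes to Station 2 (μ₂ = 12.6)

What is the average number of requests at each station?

Effective rates: λ₁ = 9.9×0.65 = 6.435, λ₂ = 9.9×0.35 = 3.465
Station 1: ρ₁ = 6.435/13.5 = 0.47667, L₁ = ρ₁/(1-ρ₁) = 0.47667/(1-0.47667) = 0.9108
Station 2: ρ₂ = 3.465/12.6 = 0.2750, L₂ = ρ₂/(1-ρ₂) = 0.2750/(1-0.2750) = 0.3793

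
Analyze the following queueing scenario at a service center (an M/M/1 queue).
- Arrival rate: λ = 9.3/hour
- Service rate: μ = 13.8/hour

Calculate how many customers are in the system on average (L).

ρ = λ/μ = 9.3/13.8 = 0.6739
For M/M/1: L = λ/(μ-λ)
L = 9.3/(13.8-9.3) = 9.3/4.50
L = 2.0667 customers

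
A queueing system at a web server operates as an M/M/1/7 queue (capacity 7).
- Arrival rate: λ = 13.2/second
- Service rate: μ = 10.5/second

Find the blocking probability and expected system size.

ρ = λ/μ = 13.2/10.5 = 1.25714
P₀ = (1-ρ)/(1-ρ^(K+1)) = (1-1.25714)/(1-1.25714^8) = -0.25714/-5.2383 = 0.04909
P_K = P₀×ρ^K = 0.04909 × 1.25714^7 = 0.04909 × 4.9623 = 0.2436
Blocking probability P_7 = 0.2436 (24.36%)
L = ρ[1 - (K+1)ρ^K + Kρ^(K+1)] / [(1-ρ)(1-ρ^(K+1))]
L = 1.25714 × (1 - 8×4.962329 + 7×6.238342) / ((1 - 1.25714) × (1 - 6.238342)) = 4.6383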